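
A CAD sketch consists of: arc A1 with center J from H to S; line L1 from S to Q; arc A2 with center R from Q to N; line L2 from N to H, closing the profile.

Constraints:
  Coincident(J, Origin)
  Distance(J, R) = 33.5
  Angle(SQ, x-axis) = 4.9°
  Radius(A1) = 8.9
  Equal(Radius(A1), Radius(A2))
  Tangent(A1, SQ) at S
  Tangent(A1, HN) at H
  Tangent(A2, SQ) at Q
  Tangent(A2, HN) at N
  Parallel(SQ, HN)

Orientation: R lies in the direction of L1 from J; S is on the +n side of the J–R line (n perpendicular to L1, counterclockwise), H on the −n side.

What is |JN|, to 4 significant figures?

34.66

The slot axis is L1's direction at 4.9°, so u = (cos 4.9°, sin 4.9°) = (0.9963, 0.08542) and n = (−sin 4.9°, cos 4.9°) = (-0.08542, 0.9963). J is at the origin and R lies 33.5 along u from J, so R = 33.5·u = (33.38, 2.861). Tangency of A1 to both parallel lines with radius 8.9 puts S and H at J ± 8.9·n: S = (-0.7602, 8.867), H = (0.7602, -8.867). Equal radii place Q and N the same way about R: Q = R + 8.9·n = (32.62, 11.73), N = R − 8.9·n = (34.14, -6.006). Then |JN| = |N − J| = 34.66.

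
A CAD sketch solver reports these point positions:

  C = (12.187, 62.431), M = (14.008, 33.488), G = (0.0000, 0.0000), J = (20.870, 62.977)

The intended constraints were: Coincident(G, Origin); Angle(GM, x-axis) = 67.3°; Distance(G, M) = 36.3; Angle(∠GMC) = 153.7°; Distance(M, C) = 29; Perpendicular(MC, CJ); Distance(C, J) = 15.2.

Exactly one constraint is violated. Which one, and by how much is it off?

Distance(C, J) = 15.2 — off by 6.50.

G = (0.00, 0.00) ✓; GM at 67.30° ✓; |GM| = 36.30 ✓; ∠GMC = 153.7° ✓; |MC| = 29.00 ✓; ∠(MC, CJ) = 90.00° ✓; |CJ| = 8.700 ✗.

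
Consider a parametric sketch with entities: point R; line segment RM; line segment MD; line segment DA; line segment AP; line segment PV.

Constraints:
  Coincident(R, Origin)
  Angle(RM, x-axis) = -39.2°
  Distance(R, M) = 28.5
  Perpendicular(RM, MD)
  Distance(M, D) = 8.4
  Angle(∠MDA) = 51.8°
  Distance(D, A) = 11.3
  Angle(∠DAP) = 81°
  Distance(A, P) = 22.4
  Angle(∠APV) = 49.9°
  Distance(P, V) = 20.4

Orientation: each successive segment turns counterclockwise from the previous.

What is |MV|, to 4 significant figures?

10.76

∠DAP = 81.0° gives AP at -82.00° from the x-axis; with |AP| = 22.4, P = (19.21, -33.49). ∠APV = 49.9° gives PV at 48.10° from the x-axis; with |PV| = 20.4, V = (32.84, -18.30). Then |MV| = |V − M| = 10.76.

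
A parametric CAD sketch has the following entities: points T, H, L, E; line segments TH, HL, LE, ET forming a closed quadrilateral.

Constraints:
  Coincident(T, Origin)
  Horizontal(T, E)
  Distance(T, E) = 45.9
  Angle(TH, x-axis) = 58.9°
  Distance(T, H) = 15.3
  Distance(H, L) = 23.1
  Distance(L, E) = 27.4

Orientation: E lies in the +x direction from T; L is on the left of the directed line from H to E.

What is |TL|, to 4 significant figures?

36.52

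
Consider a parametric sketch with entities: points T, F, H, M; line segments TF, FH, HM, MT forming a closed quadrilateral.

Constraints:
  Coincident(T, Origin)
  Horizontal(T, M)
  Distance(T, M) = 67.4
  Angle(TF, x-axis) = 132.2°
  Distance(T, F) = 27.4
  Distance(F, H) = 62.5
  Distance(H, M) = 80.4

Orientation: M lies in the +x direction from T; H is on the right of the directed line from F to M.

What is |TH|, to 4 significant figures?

40.15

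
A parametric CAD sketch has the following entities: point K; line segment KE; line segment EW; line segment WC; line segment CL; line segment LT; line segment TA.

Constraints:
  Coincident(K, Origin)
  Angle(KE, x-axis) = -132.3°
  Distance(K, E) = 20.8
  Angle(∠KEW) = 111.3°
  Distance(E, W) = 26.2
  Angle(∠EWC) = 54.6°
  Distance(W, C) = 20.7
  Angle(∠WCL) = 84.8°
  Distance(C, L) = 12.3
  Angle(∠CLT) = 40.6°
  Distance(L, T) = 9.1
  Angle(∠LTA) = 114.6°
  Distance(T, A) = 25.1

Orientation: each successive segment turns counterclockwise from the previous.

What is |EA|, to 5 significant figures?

40.007

∠CLT = 40.6° gives LT at -63.600° from the x-axis; with |LT| = 9.1, T = (0.15655, -23.954). ∠LTA = 114.6° gives TA at 1.8000° from the x-axis; with |TA| = 25.1, A = (25.244, -23.166). Then |EA| = |A − E| = 40.007.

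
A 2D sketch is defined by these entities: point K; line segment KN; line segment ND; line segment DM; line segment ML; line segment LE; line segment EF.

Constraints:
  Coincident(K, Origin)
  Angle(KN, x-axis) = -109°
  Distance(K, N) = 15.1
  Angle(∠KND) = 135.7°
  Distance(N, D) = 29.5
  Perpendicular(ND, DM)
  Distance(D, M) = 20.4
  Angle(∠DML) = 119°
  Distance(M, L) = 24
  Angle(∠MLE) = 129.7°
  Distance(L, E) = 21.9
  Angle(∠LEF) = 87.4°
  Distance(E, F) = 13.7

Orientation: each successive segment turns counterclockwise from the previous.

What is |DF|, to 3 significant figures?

37.7

K is at the origin; KN runs at -109.0° with length 15.1, so N = (-4.92, -14.3). ∠KND = 135.7° gives ND at -64.7° from the x-axis; with |ND| = 29.5, D = (7.69, -40.9). ND ⟂ DM, so DM runs at 25.3°; with |DM| = 20.4, M = (26.1, -32.2). ∠DML = 119.0° gives ML at 86.3° from the x-axis; with |ML| = 24.0, L = (27.7, -8.28). ∠MLE = 129.7° gives LE at 137° from the x-axis; with |LE| = 21.9, E = (11.8, 6.77). ∠LEF = 87.4° gives EF at -131° from the x-axis; with |EF| = 13.7, F = (2.82, -3.60). Then |DF| = |F − D| = 37.7.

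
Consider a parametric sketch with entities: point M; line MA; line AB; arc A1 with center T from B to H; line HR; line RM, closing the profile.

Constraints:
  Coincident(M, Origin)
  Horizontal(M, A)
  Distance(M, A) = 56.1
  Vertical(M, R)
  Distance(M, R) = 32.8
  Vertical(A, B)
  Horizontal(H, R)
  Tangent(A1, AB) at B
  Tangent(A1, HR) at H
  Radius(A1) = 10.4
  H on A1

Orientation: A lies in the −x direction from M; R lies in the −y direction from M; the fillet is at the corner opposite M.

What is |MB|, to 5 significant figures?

60.407

M is at the origin; M and A share the same y with |MA| = 56.1 and A on the −x side, so A = (-56.100, 0.0000). M and R share the same x with |MR| = 32.8 and R on the −y side, so R = (0.0000, -32.800). The virtual corner opposite M is at (-56.100, -32.800). A1 meets AB tangentially, so TB is at right angles to AB and since A1 is tangent to HR there, TH ⟂ HR, with radius 10.4, so the center T sits 10.4 in from both sides at T = (-45.700, -22.400). That places the tangent points at B = (-56.100, -22.400) on AB and H = (-45.700, -32.800) on HR. Then |MB| = |B − M| = 60.407.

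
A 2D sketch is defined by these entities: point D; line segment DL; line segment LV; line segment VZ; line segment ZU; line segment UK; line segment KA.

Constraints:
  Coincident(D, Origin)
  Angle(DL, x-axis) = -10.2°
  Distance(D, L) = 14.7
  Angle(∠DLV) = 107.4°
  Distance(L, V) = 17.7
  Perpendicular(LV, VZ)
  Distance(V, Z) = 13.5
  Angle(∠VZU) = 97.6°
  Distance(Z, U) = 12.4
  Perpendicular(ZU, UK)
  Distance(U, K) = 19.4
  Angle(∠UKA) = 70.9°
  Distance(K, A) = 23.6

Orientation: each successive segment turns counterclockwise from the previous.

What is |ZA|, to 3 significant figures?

15.3

ZU ⟂ UK, so UK runs at -35.2°; with |UK| = 19.4, K = (19.4, -1.98). ∠UKA = 70.9° gives KA at 73.9° from the x-axis; with |KA| = 23.6, A = (26.0, 20.7). Then |ZA| = |A − Z| = 15.3.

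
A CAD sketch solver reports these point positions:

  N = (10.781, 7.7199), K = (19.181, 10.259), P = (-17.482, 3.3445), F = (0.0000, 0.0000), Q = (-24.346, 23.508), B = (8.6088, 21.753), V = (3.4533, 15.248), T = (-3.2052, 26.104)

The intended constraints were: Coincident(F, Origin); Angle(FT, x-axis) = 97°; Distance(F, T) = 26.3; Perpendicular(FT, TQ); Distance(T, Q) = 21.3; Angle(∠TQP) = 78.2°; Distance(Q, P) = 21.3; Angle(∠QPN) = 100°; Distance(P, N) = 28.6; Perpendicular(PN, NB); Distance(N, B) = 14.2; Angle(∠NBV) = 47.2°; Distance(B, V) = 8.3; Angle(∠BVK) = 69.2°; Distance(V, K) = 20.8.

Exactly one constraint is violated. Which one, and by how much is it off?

Distance(V, K) = 20.8 — off by 4.30.

F = (0.00, 0.00) ✓; FT at 97.00° ✓; |FT| = 26.30 ✓; ∠(FT, TQ) = 90.00° ✓; |TQ| = 21.30 ✓; ∠TQP = 78.20° ✓; |QP| = 21.30 ✓; ∠QPN = 100.0° ✓; |PN| = 28.60 ✓; ∠(PN, NB) = 90.00° ✓; |NB| = 14.20 ✓; ∠NBV = 47.20° ✓; |BV| = 8.300 ✓; ∠BVK = 69.20° ✓; |VK| = 16.50 ✗.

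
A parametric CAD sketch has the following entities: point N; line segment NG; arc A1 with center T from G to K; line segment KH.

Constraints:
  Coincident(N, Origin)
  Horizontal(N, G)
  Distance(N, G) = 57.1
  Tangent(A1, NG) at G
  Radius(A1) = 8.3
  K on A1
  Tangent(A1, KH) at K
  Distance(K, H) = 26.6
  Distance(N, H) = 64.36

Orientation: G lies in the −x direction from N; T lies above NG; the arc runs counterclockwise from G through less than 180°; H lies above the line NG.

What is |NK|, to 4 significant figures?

49.87

N is at the origin; NG is horizontal with |NG| = 57.1 and G on the −x side, so G = (-57.10, 0.000). Since A1 is tangent to NG there, TG ⟂ NG, so T = G + (0, 8.3) = (-57.10, 8.300). Since TK ⟂ KH (tangency), |TH| = √(8.3² + 26.6²) = 27.86 regardless of where K sits on A1. So H lies on both circle(N, 64.36) and circle(T, 27.86); the above-NG intersection is H = (-53.40, 35.92). K is the foot of the tangent from H: K = (-48.92, 9.700).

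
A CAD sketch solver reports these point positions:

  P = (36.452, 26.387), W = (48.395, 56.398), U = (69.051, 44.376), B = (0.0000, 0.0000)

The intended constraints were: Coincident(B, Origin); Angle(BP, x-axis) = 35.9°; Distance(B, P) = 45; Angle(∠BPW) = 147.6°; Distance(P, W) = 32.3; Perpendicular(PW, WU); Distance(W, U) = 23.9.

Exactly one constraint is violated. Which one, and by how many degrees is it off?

Perpendicular(PW, WU) — off by 8.50°.

B = (0.00, 0.00) ✓; BP at 35.90° ✓; |BP| = 45.00 ✓; ∠BPW = 147.6° ✓; |PW| = 32.30 ✓; ∠(PW, WU) = 98.50° ✗; |WU| = 23.90 ✓.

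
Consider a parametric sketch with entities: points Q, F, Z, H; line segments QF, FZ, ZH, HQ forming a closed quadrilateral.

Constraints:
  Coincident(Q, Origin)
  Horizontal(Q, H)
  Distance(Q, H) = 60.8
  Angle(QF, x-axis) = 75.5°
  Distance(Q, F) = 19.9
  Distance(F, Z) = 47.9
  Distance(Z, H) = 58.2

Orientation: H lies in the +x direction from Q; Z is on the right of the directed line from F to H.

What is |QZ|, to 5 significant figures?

30.077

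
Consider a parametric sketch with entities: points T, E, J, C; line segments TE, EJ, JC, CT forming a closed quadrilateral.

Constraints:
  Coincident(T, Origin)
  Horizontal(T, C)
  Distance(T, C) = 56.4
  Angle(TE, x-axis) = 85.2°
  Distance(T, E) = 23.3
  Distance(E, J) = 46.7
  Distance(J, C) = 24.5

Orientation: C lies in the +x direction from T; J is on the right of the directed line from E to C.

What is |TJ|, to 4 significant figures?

35.83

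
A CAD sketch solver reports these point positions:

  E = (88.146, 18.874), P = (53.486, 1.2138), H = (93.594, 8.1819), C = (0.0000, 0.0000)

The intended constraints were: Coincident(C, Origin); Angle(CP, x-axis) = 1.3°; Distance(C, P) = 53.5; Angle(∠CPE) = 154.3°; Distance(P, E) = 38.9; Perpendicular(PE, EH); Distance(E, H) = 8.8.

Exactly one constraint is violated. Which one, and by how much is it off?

Distance(E, H) = 8.8 — off by 3.20.

C = (0.00, 0.00) ✓; CP at 1.300° ✓; |CP| = 53.50 ✓; ∠CPE = 154.3° ✓; |PE| = 38.90 ✓; ∠(PE, EH) = 90.00° ✓; |EH| = 12.00 ✗.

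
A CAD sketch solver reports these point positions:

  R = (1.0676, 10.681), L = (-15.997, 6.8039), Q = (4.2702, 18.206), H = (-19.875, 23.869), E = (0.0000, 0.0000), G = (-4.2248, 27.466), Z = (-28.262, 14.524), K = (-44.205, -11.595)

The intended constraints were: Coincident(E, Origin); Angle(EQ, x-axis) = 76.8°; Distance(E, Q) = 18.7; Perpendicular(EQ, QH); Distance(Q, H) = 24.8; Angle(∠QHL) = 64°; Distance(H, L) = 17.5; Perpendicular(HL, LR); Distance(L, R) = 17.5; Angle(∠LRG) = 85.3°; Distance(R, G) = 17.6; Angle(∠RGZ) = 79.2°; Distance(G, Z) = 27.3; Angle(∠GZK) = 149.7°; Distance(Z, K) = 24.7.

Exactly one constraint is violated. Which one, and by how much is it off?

Distance(Z, K) = 24.7 — off by 5.90.

E = (0.00, 0.00) ✓; EQ at 76.80° ✓; |EQ| = 18.70 ✓; ∠(EQ, QH) = 90.00° ✓; |QH| = 24.80 ✓; ∠QHL = 64.00° ✓; |HL| = 17.50 ✓; ∠(HL, LR) = 90.00° ✓; |LR| = 17.50 ✓; ∠LRG = 85.30° ✓; |RG| = 17.60 ✓; ∠RGZ = 79.20° ✓; |GZ| = 27.30 ✓; ∠GZK = 149.7° ✓; |ZK| = 30.60 ✗.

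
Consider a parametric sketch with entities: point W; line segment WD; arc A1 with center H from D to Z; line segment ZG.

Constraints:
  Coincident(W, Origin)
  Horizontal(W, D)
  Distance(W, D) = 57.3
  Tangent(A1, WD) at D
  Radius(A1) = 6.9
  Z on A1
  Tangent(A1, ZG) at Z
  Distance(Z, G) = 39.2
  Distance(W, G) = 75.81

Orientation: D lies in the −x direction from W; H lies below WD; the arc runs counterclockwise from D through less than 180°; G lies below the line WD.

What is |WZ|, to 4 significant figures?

64.61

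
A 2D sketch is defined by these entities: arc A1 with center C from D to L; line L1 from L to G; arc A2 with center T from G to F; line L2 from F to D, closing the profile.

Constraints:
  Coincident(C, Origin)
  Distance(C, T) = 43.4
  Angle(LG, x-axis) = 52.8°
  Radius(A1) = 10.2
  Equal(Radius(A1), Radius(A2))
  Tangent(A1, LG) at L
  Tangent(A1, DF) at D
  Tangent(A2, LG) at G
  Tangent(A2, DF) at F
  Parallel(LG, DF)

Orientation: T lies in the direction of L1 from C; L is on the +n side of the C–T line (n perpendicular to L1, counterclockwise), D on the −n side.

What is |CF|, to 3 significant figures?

44.6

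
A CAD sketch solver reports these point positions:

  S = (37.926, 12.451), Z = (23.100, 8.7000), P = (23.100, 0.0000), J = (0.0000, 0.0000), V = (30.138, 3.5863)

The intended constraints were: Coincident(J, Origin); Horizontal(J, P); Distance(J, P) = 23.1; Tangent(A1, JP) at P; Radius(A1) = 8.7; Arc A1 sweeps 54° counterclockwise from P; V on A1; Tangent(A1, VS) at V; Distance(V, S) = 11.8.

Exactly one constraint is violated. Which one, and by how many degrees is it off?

Tangent(A1, VS) at V — off by 5.30°.

J = (0.00, 0.00) ✓; J.y = 0.00, P.y = 0.00 ✓; |JP| = 23.10 ✓; ∠(ZP, PJ) = 90.00° ✓; |ZP| = 8.700 ✓; bearing(Z→V) − bearing(Z→P) = 54.00° ✓; |ZV| = 8.700 ✓; ∠(ZV, VS) = 95.30° ✗; |VS| = 11.80 ✓.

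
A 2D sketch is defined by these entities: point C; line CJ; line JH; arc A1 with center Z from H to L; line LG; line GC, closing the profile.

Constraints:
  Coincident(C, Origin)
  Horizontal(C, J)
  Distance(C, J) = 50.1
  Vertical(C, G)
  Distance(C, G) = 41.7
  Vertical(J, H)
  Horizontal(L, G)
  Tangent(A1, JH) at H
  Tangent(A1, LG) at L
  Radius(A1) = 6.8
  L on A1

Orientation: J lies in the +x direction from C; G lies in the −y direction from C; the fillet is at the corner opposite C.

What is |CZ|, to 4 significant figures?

55.61

C is at the origin; CJ is horizontal with |CJ| = 50.1 and J on the +x side, so J = (50.10, 0.000). CG is vertical with |CG| = 41.7 and G on the −y side, so G = (0.000, -41.70). The virtual corner opposite C is at (50.10, -41.70). The tangent condition forces ZH to be normal to JH and tangency of A1 to LG means the radius ZL is perpendicular to LG, with radius 6.8, so the center Z sits 6.8 in from both sides at Z = (43.30, -34.90). Then |CZ| = |Z − C| = 55.61.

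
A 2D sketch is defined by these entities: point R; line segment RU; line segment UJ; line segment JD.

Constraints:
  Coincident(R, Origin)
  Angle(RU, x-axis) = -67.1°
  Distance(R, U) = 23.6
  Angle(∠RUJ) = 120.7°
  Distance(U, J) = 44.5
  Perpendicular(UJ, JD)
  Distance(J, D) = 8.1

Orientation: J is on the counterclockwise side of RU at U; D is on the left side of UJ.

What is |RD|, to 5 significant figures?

57.848

R is at the origin; RU runs at -67.1° with length 23.6, so U = 23.6·(cos -67.1°, sin -67.1°) = (9.1833, -21.740). ∠RUJ = 120.7°, so UJ runs at -67.1° + (180° − 120.7°) = -7.8000° from the x-axis; with |UJ| = 44.5, J = U + 44.5·(cos -7.8000°, sin -7.8000°) = (53.272, -27.779). UJ is perpendicular to JD; with |JD| = 8.1 on the left of UJ, D = J + 8.1·(0.13572, 0.99075) = (54.371, -19.754). Then |RD| = |D − R| = 57.848.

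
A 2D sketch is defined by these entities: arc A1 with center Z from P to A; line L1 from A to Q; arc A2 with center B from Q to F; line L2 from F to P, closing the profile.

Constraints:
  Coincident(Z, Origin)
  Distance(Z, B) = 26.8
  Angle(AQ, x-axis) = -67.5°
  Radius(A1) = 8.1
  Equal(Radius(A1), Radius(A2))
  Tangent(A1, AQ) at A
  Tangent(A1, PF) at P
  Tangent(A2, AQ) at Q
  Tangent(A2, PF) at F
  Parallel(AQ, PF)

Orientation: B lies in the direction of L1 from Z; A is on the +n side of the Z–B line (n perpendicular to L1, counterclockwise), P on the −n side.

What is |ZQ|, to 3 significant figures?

28.0

The slot axis is L1's direction at -67.5°, so u = (cos -67.5°, sin -67.5°) = (0.383, -0.924) and n = (−sin -67.5°, cos -67.5°) = (0.924, 0.383). Z is at the origin and B lies 26.8 along u from Z, so B = 26.8·u = (10.3, -24.8). Tangency of A1 to both parallel lines with radius 8.1 puts A and P at Z ± 8.1·n: A = (7.48, 3.10), P = (-7.48, -3.10). Equal radii place Q and F the same way about B: Q = B + 8.1·n = (17.7, -21.7), F = B − 8.1·n = (2.77, -27.9). Then |ZQ| = |Q − Z| = 28.0.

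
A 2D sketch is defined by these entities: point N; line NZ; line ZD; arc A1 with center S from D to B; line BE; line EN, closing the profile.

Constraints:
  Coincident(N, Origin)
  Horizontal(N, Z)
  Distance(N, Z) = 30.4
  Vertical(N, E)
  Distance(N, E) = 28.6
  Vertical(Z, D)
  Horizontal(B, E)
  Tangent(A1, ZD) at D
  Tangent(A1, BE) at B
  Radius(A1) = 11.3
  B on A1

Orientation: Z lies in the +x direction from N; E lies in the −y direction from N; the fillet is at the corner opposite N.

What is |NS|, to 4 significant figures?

25.77

N is at the origin; N and Z share the same y with |NZ| = 30.4 and Z on the +x side, so Z = (30.40, 0.000). NE is vertical with |NE| = 28.6 and E on the −y side, so E = (0.000, -28.60). The virtual corner opposite N is at (30.40, -28.60). Since A1 is tangent to ZD there, SD ⟂ ZD and since A1 is tangent to BE there, SB ⟂ BE, with radius 11.3, so the center S sits 11.3 in from both sides at S = (19.10, -17.30). Then |NS| = |S − N| = 25.77.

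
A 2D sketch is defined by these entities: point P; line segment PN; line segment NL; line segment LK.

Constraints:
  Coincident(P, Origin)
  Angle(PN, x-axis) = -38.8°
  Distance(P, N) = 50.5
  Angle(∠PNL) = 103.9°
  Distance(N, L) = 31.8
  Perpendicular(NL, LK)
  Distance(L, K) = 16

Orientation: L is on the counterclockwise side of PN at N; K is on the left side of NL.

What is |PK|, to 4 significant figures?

54.96

∠PNL = 103.9°, so NL runs at -38.8° + (180° − 103.9°) = 37.30° from the x-axis; with |NL| = 31.8, L = N + 31.8·(cos 37.30°, sin 37.30°) = (64.65, -12.37). NL ⟂ LK; with |LK| = 16.0 on the left of NL, K = L + 16.0·(-0.6060, 0.7955) = (54.96, 0.3545). Then |PK| = |K − P| = 54.96.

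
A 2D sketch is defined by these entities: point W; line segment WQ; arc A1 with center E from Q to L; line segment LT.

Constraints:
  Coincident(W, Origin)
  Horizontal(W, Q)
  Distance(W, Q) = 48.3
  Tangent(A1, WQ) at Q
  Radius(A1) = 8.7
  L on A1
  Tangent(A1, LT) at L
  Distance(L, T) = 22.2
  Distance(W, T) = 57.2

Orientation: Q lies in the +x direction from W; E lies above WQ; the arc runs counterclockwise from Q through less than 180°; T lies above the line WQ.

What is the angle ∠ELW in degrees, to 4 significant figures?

12.05°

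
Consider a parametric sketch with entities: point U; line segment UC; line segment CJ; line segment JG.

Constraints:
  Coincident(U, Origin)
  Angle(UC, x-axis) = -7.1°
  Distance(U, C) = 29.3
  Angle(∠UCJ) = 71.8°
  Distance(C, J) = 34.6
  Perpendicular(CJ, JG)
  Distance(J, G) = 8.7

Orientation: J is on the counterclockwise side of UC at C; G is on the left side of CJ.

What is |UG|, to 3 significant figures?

31.8

∠UCJ = 71.8°, so CJ runs at -7.1° + (180° − 71.8°) = 101° from the x-axis; with |CJ| = 34.6, J = C + 34.6·(cos 101°, sin 101°) = (22.4, 30.3). CJ is perpendicular to JG; with |JG| = 8.7 on the left of CJ, G = J + 8.7·(-0.981, -0.193) = (13.9, 28.7). Then |UG| = |G − U| = 31.8.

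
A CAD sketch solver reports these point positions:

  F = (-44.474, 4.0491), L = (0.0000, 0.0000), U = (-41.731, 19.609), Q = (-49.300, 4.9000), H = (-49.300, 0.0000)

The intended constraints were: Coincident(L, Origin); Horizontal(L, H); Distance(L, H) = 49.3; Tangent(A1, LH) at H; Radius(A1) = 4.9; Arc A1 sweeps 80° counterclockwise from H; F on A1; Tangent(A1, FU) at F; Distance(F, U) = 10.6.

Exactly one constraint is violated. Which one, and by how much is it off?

Distance(F, U) = 10.6 — off by 5.20.

L = (0.00, 0.00) ✓; L.y = 0.00, H.y = 0.00 ✓; |LH| = 49.30 ✓; ∠(QH, HL) = 90.00° ✓; |QH| = 4.900 ✓; bearing(Q→F) − bearing(Q→H) = 80.00° ✓; |QF| = 4.900 ✓; ∠(QF, FU) = 90.00° ✓; |FU| = 15.80 ✗.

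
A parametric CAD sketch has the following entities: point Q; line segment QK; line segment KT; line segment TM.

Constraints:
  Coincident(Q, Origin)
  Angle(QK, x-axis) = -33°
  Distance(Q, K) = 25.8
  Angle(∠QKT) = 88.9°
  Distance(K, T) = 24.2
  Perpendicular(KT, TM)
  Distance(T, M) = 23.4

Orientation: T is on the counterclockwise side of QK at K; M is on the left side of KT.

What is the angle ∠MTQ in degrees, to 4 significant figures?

42.58°

∠QKT = 88.9°, so KT runs at -33.0° + (180° − 88.9°) = 58.10° from the x-axis; with |KT| = 24.2, T = K + 24.2·(cos 58.10°, sin 58.10°) = (34.43, 6.493). The perpendicularity gives TM at right angles to KT; with |TM| = 23.4 on the left of KT, M = T + 23.4·(-0.8490, 0.5284) = (14.56, 18.86). Then cos ∠MTQ = TM·TQ / (|TM||TQ|), giving 42.58°.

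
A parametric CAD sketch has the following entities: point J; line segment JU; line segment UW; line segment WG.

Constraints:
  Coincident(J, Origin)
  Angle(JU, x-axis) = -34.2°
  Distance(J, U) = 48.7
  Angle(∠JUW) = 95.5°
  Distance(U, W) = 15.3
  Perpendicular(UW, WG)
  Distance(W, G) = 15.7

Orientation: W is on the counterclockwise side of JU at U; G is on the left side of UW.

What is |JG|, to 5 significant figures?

38.379

J is at the origin; JU runs at -34.2° with length 48.7, so U = 48.7·(cos -34.2°, sin -34.2°) = (40.279, -27.373). ∠JUW = 95.5°, so UW runs at -34.2° + (180° − 95.5°) = 50.300° from the x-axis; with |UW| = 15.3, W = U + 15.3·(cos 50.300°, sin 50.300°) = (50.052, -15.602). The perpendicularity gives WG at right angles to UW; with |WG| = 15.7 on the left of UW, G = W + 15.7·(-0.76940, 0.63877) = (37.972, -5.5730). Then |JG| = |G − J| = 38.379.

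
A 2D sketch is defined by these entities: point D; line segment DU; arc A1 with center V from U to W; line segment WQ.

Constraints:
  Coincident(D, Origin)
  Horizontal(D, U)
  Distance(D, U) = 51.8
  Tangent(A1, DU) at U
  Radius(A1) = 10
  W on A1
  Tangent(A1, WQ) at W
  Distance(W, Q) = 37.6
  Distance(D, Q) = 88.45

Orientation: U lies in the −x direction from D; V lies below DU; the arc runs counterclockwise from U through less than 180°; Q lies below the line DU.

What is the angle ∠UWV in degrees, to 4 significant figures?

61.69°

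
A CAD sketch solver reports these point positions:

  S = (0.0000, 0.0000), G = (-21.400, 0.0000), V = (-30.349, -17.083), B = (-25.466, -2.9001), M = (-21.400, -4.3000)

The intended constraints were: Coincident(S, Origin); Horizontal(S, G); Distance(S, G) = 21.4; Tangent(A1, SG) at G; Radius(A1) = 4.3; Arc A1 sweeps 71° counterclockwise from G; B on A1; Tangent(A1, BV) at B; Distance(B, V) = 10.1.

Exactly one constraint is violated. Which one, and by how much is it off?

Distance(B, V) = 10.1 — off by 4.90.

S = (0.00, 0.00) ✓; S.y = 0.00, G.y = 0.00 ✓; |SG| = 21.40 ✓; ∠(MG, GS) = 90.00° ✓; |MG| = 4.300 ✓; bearing(M→B) − bearing(M→G) = 71.00° ✓; |MB| = 4.300 ✓; ∠(MB, BV) = 90.00° ✓; |BV| = 15.00 ✗.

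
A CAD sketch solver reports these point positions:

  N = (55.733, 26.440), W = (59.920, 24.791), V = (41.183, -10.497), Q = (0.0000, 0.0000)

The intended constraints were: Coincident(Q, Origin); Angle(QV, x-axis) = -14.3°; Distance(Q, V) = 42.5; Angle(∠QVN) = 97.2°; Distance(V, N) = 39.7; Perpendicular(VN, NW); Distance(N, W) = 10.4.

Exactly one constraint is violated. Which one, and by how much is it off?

Distance(N, W) = 10.4 — off by 5.90.

Q = (0.00, 0.00) ✓; QV at -14.30° ✓; |QV| = 42.50 ✓; ∠QVN = 97.20° ✓; |VN| = 39.70 ✓; ∠(VN, NW) = 90.00° ✓; |NW| = 4.500 ✗.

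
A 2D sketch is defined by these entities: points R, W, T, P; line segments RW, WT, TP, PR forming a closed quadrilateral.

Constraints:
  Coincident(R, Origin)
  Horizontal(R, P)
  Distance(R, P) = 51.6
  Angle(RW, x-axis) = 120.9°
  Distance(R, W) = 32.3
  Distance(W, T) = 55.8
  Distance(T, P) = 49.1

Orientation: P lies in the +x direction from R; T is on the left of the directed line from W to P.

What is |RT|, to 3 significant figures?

58.8

R is at the origin; R and P share the same y with |RP| = 51.6 and P in +x, so P = (51.6, 0). RW runs at 120.9° with |RW| = 32.3, so W = (-16.6, 27.7). T is determined by |WT| = 55.8 and |TP| = 49.1 together: it lies at the intersection of circle(W, 55.8) and circle(P, 49.1). With |WP| = 73.6, the foot of the radical line on WP is 41.6 from W and the perpendicular offset is √(55.8² − 41.6²) = 37.2. Taking the left-of-WP solution: T = (35.9, 46.5).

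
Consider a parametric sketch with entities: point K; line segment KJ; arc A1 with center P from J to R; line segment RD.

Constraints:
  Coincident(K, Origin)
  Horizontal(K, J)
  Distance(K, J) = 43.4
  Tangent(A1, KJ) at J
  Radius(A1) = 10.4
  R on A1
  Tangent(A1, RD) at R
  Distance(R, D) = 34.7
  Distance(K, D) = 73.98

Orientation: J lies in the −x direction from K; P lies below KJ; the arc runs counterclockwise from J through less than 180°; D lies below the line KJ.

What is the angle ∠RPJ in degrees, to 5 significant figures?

78.028°

K is at the origin; KJ is horizontal with |KJ| = 43.4 and J on the −x side, so J = (-43.400, 0.0000). Tangency of A1 to KJ means the radius PJ is perpendicular to KJ, so P = J + (0, -10.4) = (-43.400, -10.400). Since PR ⟂ RD (tangency), |PD| = √(10.4² + 34.7²) = 36.225 regardless of where R sits on A1. So D lies on both circle(K, 73.98) and circle(P, 36.225); the below-KJ intersection is D = (-60.772, -42.188). R is the foot of the tangent from D: R = (-53.574, -8.2426).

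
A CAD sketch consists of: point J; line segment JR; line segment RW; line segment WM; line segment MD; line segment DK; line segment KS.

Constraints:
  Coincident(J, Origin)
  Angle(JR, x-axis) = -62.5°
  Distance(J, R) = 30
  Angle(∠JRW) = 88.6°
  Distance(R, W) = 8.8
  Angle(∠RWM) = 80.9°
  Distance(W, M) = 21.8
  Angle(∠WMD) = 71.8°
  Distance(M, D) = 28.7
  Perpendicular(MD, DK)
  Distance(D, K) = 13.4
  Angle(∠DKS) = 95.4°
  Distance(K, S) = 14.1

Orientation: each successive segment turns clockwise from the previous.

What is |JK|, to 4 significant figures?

36.63

J is at the origin; JR runs at -62.5° with length 30.0, so R = (13.85, -26.61). ∠JRW = 88.6° gives RW at -153.9° from the x-axis; with |RW| = 8.8, W = (5.950, -30.48). ∠RWM = 80.9° gives WM at 107.0° from the x-axis; with |WM| = 21.8, M = (-0.4239, -9.634). ∠WMD = 71.8° gives MD at -1.200° from the x-axis; with |MD| = 28.7, D = (28.27, -10.24). MD is perpendicular to DK, so DK runs at -91.20°; with |DK| = 13.4, K = (27.99, -23.63). Then |JK| = |K − J| = 36.63.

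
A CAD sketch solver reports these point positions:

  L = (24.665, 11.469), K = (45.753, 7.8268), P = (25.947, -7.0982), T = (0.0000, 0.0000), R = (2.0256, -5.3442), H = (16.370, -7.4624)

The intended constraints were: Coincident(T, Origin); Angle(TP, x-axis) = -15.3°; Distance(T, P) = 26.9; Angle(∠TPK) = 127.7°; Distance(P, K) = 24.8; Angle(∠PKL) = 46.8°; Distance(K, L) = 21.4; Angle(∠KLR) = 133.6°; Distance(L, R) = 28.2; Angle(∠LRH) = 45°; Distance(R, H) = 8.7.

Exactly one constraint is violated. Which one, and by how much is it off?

Distance(R, H) = 8.7 — off by 5.80.

T = (0.00, 0.00) ✓; TP at -15.30° ✓; |TP| = 26.90 ✓; ∠TPK = 127.7° ✓; |PK| = 24.80 ✓; ∠PKL = 46.80° ✓; |KL| = 21.40 ✓; ∠KLR = 133.6° ✓; |LR| = 28.20 ✓; ∠LRH = 45.00° ✓; |RH| = 14.50 ✗.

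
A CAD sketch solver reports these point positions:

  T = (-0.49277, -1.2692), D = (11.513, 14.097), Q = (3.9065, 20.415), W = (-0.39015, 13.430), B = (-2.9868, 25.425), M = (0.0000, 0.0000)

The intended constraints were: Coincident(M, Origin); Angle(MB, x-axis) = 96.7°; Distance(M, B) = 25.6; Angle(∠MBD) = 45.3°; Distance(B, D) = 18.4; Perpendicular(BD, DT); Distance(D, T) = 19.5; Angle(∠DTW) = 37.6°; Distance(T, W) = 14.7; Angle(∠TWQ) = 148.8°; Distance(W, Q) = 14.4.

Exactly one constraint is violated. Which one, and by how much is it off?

Distance(W, Q) = 14.4 — off by 6.20.

M = (0.00, 0.00) ✓; MB at 96.70° ✓; |MB| = 25.60 ✓; ∠MBD = 45.30° ✓; |BD| = 18.40 ✓; ∠(BD, DT) = 90.00° ✓; |DT| = 19.50 ✓; ∠DTW = 37.60° ✓; |TW| = 14.70 ✓; ∠TWQ = 148.8° ✓; |WQ| = 8.201 ✗.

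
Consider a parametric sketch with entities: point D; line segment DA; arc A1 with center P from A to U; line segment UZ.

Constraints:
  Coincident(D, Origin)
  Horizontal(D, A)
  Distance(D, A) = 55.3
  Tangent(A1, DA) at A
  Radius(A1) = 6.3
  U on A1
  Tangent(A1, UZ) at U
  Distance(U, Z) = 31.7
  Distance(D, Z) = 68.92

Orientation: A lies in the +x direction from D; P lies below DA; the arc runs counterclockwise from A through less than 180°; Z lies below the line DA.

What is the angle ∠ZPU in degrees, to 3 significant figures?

78.8°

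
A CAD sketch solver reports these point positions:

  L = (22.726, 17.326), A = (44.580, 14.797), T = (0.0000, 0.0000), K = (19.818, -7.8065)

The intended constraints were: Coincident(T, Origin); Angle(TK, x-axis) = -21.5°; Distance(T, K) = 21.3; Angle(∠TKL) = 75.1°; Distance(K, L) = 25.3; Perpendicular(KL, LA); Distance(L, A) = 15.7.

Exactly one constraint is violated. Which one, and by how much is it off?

Distance(L, A) = 15.7 — off by 6.30.

T = (0.00, 0.00) ✓; TK at -21.50° ✓; |TK| = 21.30 ✓; ∠TKL = 75.10° ✓; |KL| = 25.30 ✓; ∠(KL, LA) = 90.00° ✓; |LA| = 22.00 ✗.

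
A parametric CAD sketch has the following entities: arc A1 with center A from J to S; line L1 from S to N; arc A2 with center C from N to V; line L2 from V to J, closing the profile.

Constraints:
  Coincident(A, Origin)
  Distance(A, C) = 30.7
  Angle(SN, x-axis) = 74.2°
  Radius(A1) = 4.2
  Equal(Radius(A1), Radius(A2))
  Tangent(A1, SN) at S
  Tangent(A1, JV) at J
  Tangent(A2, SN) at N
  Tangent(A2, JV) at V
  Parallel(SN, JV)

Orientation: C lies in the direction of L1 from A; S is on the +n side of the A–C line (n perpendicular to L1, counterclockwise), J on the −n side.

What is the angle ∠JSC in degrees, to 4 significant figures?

82.21°

A is at the origin and C lies 30.7 along u from A, so C = 30.7·u = (8.359, 29.54). Tangency of A1 to both parallel lines with radius 4.2 puts S and J at A ± 4.2·n: S = (-4.041, 1.144), J = (4.041, -1.144). Then cos ∠JSC = SJ·SC / (|SJ||SC|), giving 82.21°.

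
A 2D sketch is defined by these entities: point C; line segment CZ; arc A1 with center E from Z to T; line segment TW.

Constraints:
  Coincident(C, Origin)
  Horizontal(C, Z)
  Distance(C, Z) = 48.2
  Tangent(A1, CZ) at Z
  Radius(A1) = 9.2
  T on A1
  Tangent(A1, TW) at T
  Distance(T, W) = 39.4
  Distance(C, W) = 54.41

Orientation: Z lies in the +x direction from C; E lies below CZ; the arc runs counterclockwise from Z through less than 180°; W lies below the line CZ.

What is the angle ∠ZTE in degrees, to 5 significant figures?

51.756°

Checks: ∠(EZ, ZC) = 90.00° ✓; |ET| = 9.200 ✓; ∠(ET, TW) = 90.00° ✓; |TW| = 39.40 ✓; |CW| = 54.41 ✓.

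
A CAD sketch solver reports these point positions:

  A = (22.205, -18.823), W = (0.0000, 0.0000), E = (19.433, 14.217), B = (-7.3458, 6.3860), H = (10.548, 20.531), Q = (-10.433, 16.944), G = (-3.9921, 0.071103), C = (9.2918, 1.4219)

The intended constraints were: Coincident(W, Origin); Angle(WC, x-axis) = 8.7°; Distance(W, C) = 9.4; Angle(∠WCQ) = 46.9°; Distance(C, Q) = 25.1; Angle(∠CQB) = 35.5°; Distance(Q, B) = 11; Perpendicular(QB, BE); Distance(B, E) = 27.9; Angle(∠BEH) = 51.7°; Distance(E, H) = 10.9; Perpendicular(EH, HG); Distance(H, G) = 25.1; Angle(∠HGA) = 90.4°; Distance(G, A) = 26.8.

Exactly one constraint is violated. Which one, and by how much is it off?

Distance(G, A) = 26.8 — off by 5.50.

W = (0.00, 0.00) ✓; WC at 8.700° ✓; |WC| = 9.400 ✓; ∠WCQ = 46.90° ✓; |CQ| = 25.10 ✓; ∠CQB = 35.50° ✓; |QB| = 11.00 ✓; ∠(QB, BE) = 90.00° ✓; |BE| = 27.90 ✓; ∠BEH = 51.70° ✓; |EH| = 10.90 ✓; ∠(EH, HG) = 90.00° ✓; |HG| = 25.10 ✓; ∠HGA = 90.40° ✓; |GA| = 32.30 ✗.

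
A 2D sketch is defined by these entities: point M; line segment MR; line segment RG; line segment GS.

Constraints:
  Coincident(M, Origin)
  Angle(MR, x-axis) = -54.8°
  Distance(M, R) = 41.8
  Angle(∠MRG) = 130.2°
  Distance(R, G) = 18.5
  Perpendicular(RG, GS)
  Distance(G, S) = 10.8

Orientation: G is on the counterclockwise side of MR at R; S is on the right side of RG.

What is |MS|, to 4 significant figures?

62.40

M is at the origin; MR runs at -54.8° with length 41.8, so R = 41.8·(cos -54.8°, sin -54.8°) = (24.09, -34.16). ∠MRG = 130.2°, so RG runs at -54.8° + (180° − 130.2°) = -5.000° from the x-axis; with |RG| = 18.5, G = R + 18.5·(cos -5.000°, sin -5.000°) = (42.52, -35.77). RG ⟂ GS; with |GS| = 10.8 on the right of RG, S = G + 10.8·(-0.08716, -0.9962) = (41.58, -46.53). Then |MS| = |S − M| = 62.40.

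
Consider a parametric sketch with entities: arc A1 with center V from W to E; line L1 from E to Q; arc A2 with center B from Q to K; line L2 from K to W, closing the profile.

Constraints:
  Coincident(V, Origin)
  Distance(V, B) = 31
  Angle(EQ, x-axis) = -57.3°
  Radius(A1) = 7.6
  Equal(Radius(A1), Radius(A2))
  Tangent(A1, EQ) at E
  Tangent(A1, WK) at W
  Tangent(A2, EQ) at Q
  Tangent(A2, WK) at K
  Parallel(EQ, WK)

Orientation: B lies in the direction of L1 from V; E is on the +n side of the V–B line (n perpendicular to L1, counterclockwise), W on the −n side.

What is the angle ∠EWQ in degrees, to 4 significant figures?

63.88°

The slot axis is L1's direction at -57.3°, so u = (cos -57.3°, sin -57.3°) = (0.5402, -0.8415) and n = (−sin -57.3°, cos -57.3°) = (0.8415, 0.5402). V is at the origin and B lies 31.0 along u from V, so B = 31.0·u = (16.75, -26.09). Tangency of A1 to both parallel lines with radius 7.6 puts E and W at V ± 7.6·n: E = (6.395, 4.106), W = (-6.395, -4.106). Equal radii place Q and K the same way about B: Q = B + 7.6·n = (23.14, -21.98), K = B − 7.6·n = (10.35, -30.19). Then cos ∠EWQ = WE·WQ / (|WE||WQ|), giving 63.88°.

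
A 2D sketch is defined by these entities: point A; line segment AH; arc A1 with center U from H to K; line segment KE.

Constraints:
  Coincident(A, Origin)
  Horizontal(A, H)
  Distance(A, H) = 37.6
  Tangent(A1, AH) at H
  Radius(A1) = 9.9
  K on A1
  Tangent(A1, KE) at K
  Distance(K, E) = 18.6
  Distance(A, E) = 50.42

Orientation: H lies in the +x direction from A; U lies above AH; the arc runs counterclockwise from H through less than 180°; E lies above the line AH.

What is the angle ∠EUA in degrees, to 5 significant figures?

110.97°

A is at the origin; A and H share the same y with |AH| = 37.6 and H on the +x side, so H = (37.600, 0.0000). Since A1 is tangent to AH there, UH ⟂ AH, so U = H + (0, 9.9) = (37.600, 9.9000). Since UK ⟂ KE (tangency), |UE| = √(9.9² + 18.6²) = 21.071 regardless of where K sits on A1. So E lies on both circle(A, 50.42) and circle(U, 21.071); the above-AH intersection is E = (39.883, 30.847). K is the foot of the tangent from E: K = (46.792, 13.577).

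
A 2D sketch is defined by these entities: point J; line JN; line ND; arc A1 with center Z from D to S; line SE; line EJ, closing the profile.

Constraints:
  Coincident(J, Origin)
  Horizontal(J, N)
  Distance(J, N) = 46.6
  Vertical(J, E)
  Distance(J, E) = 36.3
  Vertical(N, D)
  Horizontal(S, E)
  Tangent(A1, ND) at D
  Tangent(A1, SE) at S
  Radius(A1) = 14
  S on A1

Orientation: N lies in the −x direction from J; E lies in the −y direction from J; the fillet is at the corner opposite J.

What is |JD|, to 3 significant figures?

51.7

J is at the origin; J and N share the same y with |JN| = 46.6 and N on the −x side, so N = (-46.6, 0.00). JE is vertical with |JE| = 36.3 and E on the −y side, so E = (0.00, -36.3). The virtual corner opposite J is at (-46.6, -36.3). The tangent condition forces ZD to be normal to ND and A1 meets SE tangentially, so ZS is at right angles to SE, with radius 14.0, so the center Z sits 14.0 in from both sides at Z = (-32.6, -22.3). That places the tangent points at D = (-46.6, -22.3) on ND and S = (-32.6, -36.3) on SE. Then |JD| = |D − J| = 51.7.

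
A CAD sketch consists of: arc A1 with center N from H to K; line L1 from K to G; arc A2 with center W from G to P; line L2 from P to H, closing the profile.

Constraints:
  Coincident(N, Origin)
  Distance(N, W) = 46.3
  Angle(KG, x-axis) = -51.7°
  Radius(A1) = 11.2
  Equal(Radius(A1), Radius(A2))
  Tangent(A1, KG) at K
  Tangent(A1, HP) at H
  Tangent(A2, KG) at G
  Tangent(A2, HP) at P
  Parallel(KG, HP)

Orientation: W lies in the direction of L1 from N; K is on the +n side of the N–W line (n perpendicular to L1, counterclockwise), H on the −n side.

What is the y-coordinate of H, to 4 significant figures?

-6.942

The slot axis is L1's direction at -51.7°, so u = (cos -51.7°, sin -51.7°) = (0.6198, -0.7848) and n = (−sin -51.7°, cos -51.7°) = (0.7848, 0.6198). N is at the origin and W lies 46.3 along u from N, so W = 46.3·u = (28.70, -36.34). Tangency of A1 to both parallel lines with radius 11.2 puts K and H at N ± 11.2·n: K = (8.789, 6.942), H = (-8.789, -6.942). So H.y = -6.942.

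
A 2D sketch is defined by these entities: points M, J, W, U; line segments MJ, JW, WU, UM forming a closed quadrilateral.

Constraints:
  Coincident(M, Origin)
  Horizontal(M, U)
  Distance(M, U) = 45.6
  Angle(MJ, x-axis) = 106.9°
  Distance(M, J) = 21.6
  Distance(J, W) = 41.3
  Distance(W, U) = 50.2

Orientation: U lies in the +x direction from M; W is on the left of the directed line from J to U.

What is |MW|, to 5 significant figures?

53.137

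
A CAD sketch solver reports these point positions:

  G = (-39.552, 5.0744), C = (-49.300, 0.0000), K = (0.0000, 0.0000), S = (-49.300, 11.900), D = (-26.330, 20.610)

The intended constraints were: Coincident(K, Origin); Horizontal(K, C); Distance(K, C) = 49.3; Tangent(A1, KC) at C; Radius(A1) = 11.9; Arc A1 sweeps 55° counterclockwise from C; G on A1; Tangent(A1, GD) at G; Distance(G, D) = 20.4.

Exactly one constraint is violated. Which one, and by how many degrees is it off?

Tangent(A1, GD) at G — off by 5.40°.

K = (0.00, 0.00) ✓; K.y = 0.00, C.y = 0.00 ✓; |KC| = 49.30 ✓; ∠(SC, CK) = 90.00° ✓; |SC| = 11.90 ✓; bearing(S→G) − bearing(S→C) = 55.00° ✓; |SG| = 11.90 ✓; ∠(SG, GD) = 95.40° ✗; |GD| = 20.40 ✓.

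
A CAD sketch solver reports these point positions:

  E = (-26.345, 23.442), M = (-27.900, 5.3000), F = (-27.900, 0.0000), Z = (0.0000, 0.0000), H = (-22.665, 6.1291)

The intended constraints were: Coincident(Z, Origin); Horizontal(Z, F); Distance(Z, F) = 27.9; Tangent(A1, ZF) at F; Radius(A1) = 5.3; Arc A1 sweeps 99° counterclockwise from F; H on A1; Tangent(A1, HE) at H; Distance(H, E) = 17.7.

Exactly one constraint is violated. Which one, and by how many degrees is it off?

Tangent(A1, HE) at H — off by 3.00°.

Z = (0.00, 0.00) ✓; Z.y = 0.00, F.y = 0.00 ✓; |ZF| = 27.90 ✓; ∠(MF, FZ) = 90.00° ✓; |MF| = 5.300 ✓; bearing(M→H) − bearing(M→F) = 99.00° ✓; |MH| = 5.300 ✓; ∠(MH, HE) = 87.00° ✗; |HE| = 17.70 ✓.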